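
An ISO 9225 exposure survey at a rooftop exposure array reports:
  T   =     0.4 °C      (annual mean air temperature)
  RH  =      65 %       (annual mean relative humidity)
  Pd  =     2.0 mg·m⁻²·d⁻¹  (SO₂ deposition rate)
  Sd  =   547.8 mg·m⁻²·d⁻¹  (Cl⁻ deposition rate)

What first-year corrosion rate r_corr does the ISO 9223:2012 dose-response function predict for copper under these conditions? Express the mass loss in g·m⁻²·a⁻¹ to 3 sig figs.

r_corr = 6.12 g·m⁻²·a⁻¹

copper: f(T) = +0.126·(T−10) [T≤10 °C] = -1.2096
  Pd branch = 0.0053·Pd^0.26·e^(0.059·RH+f) = 0.08765 μm/a
  Sd branch = 0.01025·Sd^0.27·e^(0.036·RH+0.049·T) = 0.5955 μm/a
  sum: 0.08765 + 0.5955 → r_corr = 0.6832 μm/a
Convert to mass loss: 0.6832 μm/a × 8.96 g/cm³ = 6.121 g·m⁻²·a⁻¹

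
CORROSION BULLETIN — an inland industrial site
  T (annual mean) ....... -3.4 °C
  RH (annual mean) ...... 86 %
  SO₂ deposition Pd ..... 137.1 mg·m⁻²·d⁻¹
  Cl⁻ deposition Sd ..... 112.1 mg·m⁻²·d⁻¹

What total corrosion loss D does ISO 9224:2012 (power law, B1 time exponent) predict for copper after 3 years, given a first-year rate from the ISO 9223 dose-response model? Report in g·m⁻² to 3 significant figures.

copper: f(T) = +0.126·(T−10) [T≤10 °C] = -1.6884
  sulphur-dioxide contribution → 0.5627 μm/a
  chloride contribution → 0.686 μm/a
  total first-year rate 1.249 μm/a
ISO 9224: D(t) = r_corr · t^b with b = 0.667 (copper, B1)
  D(3) = 1.249 × 3^0.667 = 1.249 × 2.081 = 2.598 μm
  Mass loss = 2.598 μm × 8.96 g/cm³ = 23.28 g·m⁻²

D(3) = 23.3 g·m⁻²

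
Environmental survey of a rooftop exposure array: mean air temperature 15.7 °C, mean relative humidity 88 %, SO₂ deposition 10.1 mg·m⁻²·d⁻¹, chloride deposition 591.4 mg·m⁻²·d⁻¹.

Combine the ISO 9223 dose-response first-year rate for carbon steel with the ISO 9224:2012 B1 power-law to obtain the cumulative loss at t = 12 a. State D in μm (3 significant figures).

D(12) = 761 μm

carbon steel: temperature factor f = -0.054·(5.7) = -0.3078
  sulphur-dioxide contribution → 25.17 μm/a
  chloride contribution → 182.4 μm/a
  total first-year rate 207.6 μm/a
ISO 9224: D(t) = r_corr · t^b with b = 0.523 (carbon steel, B1)
  D(12) = 207.6 × 12^0.523 = 207.6 × 3.668 = 761.4 μm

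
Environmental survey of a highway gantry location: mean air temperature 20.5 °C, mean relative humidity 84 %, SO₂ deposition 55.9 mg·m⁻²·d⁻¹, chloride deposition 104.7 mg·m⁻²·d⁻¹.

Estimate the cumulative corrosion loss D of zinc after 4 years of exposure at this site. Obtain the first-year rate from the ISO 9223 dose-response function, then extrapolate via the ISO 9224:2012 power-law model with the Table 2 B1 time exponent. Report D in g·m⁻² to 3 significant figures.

zinc: T>10 °C ⇒ hinge -0.071·(20.5−10) = -0.7455
  Pd branch = 0.0129·Pd^0.44·e^(0.046·RH+f) = 1.713 μm/a
  Cl⁻ term: 0.0175·104.7^0.57·exp(0.008·84+0.085·20.5) = 2.773
  r_corr = 1.713 + 2.773 = 4.487 μm/a
Long-term exponent b (ISO 9224 Table 2, B1) = 0.813
  D(4) = 4.487 × 4^0.813 = 4.487 × 3.087 = 13.85 μm
  Mass loss = 13.85 μm × 7.14 g/cm³ = 98.87 g·m⁻²

D(4) = 98.9 g·m⁻²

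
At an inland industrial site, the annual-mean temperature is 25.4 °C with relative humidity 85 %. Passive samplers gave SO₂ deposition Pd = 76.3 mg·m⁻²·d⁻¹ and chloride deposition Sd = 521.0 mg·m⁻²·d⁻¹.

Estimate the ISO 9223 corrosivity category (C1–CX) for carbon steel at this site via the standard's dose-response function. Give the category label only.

carbon steel: temperature factor f = -0.054·(15.4) = -0.8316
  sulphur-dioxide contribution → 40.18 μm/a
  chloride contribution → 225.2 μm/a
  ⇒ r_corr(carbon steel) = 265.3 μm/a
ISO 9223 Table 2 (carbon steel): 200 < 265 ≤ 700 μm/a ⇒ CX

CX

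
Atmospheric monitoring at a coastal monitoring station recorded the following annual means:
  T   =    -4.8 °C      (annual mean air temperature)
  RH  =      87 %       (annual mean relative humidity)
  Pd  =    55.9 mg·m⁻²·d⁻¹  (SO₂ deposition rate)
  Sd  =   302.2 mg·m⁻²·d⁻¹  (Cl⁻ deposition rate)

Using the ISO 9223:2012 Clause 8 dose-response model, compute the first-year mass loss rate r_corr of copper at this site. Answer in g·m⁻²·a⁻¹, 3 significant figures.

copper: temperature factor f = +0.126·(-14.8) = -1.8648
  Pd branch = 0.0053·Pd^0.26·e^(0.059·RH+f) = 0.3962 μm/a
  Cl⁻ term: 0.01025·302.2^0.27·exp(0.036·87+0.049·-4.8) = 0.8679
  r_corr = 0.3962 + 0.8679 = 1.264 μm/a
Convert to mass loss: 1.264 μm/a × 8.96 g/cm³ = 11.33 g·m⁻²·a⁻¹

r_corr = 11.3 g·m⁻²·a⁻¹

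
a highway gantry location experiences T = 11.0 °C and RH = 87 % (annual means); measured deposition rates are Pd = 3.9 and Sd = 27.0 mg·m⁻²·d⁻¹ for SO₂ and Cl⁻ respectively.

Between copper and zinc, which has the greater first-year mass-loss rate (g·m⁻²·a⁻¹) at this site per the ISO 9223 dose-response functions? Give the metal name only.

copper: f(T) = -0.080·(T−10) [T>10 °C] = -0.0800
  sulphur-dioxide contribution → 1.182 μm/a
  chloride contribution → 0.9806 μm/a
  total first-year rate 2.162 μm/a
  mass loss = 2.162 μm/a × 8.96 g/cm³ = 19.37 g·m⁻²·a⁻¹
zinc: T>10 °C ⇒ hinge -0.071·(11.0−10) = -0.0710
  sulphur-dioxide contribution → 1.196 μm/a
  chloride contribution → 0.5851 μm/a
  ⇒ r_corr(zinc) = 1.782 μm/a
  mass loss = 1.782 μm/a × 7.14 g/cm³ = 12.72 g·m⁻²·a⁻¹
Ordering by g·m⁻²·a⁻¹: copper (19.4) > zinc (12.7)

copper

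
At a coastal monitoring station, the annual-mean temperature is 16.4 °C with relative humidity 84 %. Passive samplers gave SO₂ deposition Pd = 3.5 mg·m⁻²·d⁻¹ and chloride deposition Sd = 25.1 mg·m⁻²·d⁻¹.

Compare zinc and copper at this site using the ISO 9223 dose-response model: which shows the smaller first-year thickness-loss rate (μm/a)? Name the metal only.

zinc

zinc: T>10 °C ⇒ hinge -0.071·(16.4−10) = -0.4544
  sulphur-dioxide contribution → 0.6773 μm/a
  chloride contribution → 0.8672 μm/a
  total first-year rate 1.544 μm/a
copper: temperature factor f = -0.080·(6.4) = -0.5120
  sulphur-dioxide contribution → 0.6248 μm/a
  chloride contribution → 1.124 μm/a
  total first-year rate 1.749 μm/a
Ordering by μm/a: copper (1.75) > zinc (1.54)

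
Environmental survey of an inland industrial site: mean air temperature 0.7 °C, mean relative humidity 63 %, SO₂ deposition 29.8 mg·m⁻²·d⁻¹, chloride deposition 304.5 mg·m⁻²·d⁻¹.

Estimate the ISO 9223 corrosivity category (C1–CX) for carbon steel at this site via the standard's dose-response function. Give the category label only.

carbon steel: T≤10 °C ⇒ hinge +0.150·(0.7−10) = -1.3950
  SO₂ term: 1.77·29.8^0.52·exp(0.02·63-1.3950) = 9.035
  Sd branch = 0.102·Sd^0.62·e^(0.033·RH+0.04·T) = 29.07 μm/a
  sum: 9.035 + 29.07 → r_corr = 38.11 μm/a
ISO 9223 Table 2 (carbon steel): 25 < 38.1 ≤ 50 μm/a ⇒ C3

C3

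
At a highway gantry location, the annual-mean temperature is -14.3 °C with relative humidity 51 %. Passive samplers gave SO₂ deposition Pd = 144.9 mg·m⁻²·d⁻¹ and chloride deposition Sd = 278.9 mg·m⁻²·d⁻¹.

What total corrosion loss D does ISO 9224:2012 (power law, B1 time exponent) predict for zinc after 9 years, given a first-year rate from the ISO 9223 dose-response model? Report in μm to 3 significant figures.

zinc: T≤10 °C ⇒ hinge +0.038·(-14.3−10) = -0.9234
  sulphur-dioxide contribution → 0.4778 μm/a
  chloride contribution → 0.1933 μm/a
  total first-year rate 0.6712 μm/a
ISO 9224: D(t) = r_corr · t^b with b = 0.813 (zinc, B1)
  D(9) = 0.6712 × 9^0.813 = 0.6712 × 5.968 = 4.005 μm

D(9) = 4.01 μm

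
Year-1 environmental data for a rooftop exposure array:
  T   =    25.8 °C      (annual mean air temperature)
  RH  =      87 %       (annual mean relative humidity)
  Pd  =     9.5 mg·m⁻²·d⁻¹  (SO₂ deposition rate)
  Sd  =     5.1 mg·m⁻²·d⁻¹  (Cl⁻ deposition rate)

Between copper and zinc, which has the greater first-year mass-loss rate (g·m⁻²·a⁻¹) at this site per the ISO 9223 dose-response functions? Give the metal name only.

copper

copper: temperature factor f = -0.080·(15.8) = -1.2640
  SO₂ term: 0.0053·9.5^0.26·exp(0.059·87-1.2640) = 0.4558
  Sd branch = 0.01025·Sd^0.27·e^(0.036·RH+0.049·T) = 1.291 μm/a
  sum: 0.4558 + 1.291 → r_corr = 1.747 μm/a
  mass loss = 1.747 μm/a × 8.96 g/cm³ = 15.65 g·m⁻²·a⁻¹
zinc: temperature factor f = -0.071·(15.8) = -1.1218
  SO₂ term: 0.0129·9.5^0.44·exp(0.046·87-1.1218) = 0.6189
  Cl⁻ term: 0.0175·5.1^0.57·exp(0.008·87+0.085·25.8) = 0.7962
  r_corr = 0.6189 + 0.7962 = 1.415 μm/a
  mass loss = 1.415 μm/a × 7.14 g/cm³ = 10.1 g·m⁻²·a⁻¹
Ordering by g·m⁻²·a⁻¹: copper (15.7) > zinc (10.1)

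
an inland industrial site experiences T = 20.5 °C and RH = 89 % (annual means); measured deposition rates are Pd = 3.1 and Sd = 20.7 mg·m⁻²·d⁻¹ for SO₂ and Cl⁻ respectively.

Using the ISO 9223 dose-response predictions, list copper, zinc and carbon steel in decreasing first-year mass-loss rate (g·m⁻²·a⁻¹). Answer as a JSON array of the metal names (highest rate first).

copper: f(T) = -0.080·(T−10) [T>10 °C] = -0.8400
  SO₂ term: 0.0053·3.1^0.26·exp(0.059·89-0.8400) = 0.5857
  Cl⁻ term: 0.01025·20.7^0.27·exp(0.036·89+0.049·20.5) = 1.562
  sum: 0.5857 + 1.562 → r_corr = 2.148 μm/a
  mass loss = 2.148 μm/a × 8.96 g/cm³ = 19.25 g·m⁻²·a⁻¹
zinc: temperature factor f = -0.071·(10.5) = -0.7455
  Pd branch = 0.0129·Pd^0.44·e^(0.046·RH+f) = 0.604 μm/a
  Sd branch = 0.0175·Sd^0.57·e^(0.008·RH+0.085·T) = 1.146 μm/a
  r_corr = 0.604 + 1.146 = 1.75 μm/a
  mass loss = 1.75 μm/a × 7.14 g/cm³ = 12.49 g·m⁻²·a⁻¹
carbon steel: temperature factor f = -0.054·(10.5) = -0.5670
  Pd branch = 1.77·Pd^0.52·e^(0.02·RH+f) = 10.72 μm/a
  Sd branch = 0.102·Sd^0.62·e^(0.033·RH+0.04·T) = 28.59 μm/a
  sum: 10.72 + 28.59 → r_corr = 39.31 μm/a
  mass loss = 39.31 μm/a × 7.85 g/cm³ = 308.6 g·m⁻²·a⁻¹
Ordering by g·m⁻²·a⁻¹: carbon steel (309) > copper (19.2) > zinc (12.5)

["carbon steel", "copper", "zinc"]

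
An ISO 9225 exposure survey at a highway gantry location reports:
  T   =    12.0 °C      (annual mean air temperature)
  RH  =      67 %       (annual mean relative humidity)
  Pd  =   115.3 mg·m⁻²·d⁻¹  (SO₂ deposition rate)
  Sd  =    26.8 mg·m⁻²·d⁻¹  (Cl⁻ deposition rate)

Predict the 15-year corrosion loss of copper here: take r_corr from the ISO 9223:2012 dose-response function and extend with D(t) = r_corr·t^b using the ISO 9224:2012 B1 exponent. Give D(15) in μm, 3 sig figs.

D(15) = 7.97 μm

copper: T>10 °C ⇒ hinge -0.080·(12.0−10) = -0.1600
  SO₂ term: 0.0053·115.3^0.26·exp(0.059·67-0.1600) = 0.8084
  Cl⁻ term: 0.01025·26.8^0.27·exp(0.036·67+0.049·12.0) = 0.5003
  r_corr = 0.8084 + 0.5003 = 1.309 μm/a
Long-term exponent b (ISO 9224 Table 2, B1) = 0.667
  D(15) = 1.309 × 15^0.667 = 1.309 × 6.088 = 7.967 μm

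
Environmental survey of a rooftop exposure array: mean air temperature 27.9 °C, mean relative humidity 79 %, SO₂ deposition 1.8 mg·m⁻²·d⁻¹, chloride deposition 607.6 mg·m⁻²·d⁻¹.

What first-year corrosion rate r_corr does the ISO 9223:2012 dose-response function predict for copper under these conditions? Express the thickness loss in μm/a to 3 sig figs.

r_corr = 4.06 μm/a

copper: f(T) = -0.080·(T−10) [T>10 °C] = -1.4320
  SO₂ term: 0.0053·1.8^0.26·exp(0.059·79-1.4320) = 0.1559
  Sd branch = 0.01025·Sd^0.27·e^(0.036·RH+0.049·T) = 3.901 μm/a
  r_corr = 0.1559 + 3.901 = 4.057 μm/a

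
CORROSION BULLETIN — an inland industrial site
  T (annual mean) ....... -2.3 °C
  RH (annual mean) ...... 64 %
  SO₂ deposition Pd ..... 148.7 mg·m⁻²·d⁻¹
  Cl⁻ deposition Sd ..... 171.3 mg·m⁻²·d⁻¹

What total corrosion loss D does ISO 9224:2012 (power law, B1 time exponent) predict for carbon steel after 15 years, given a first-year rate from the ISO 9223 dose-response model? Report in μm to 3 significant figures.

carbon steel: f(T) = +0.150·(T−10) [T≤10 °C] = -1.8450
  SO₂ term: 1.77·148.7^0.52·exp(0.02·64-1.8450) = 13.56
  Cl⁻ term: 0.102·171.3^0.62·exp(0.033·64+0.04·-2.3) = 18.66
  sum: 13.56 + 18.66 → r_corr = 32.21 μm/a
Long-term exponent b (ISO 9224 Table 2, B1) = 0.523
  D(15) = 32.21 × 15^0.523 = 32.21 × 4.122 = 132.8 μm

D(15) = 133 μm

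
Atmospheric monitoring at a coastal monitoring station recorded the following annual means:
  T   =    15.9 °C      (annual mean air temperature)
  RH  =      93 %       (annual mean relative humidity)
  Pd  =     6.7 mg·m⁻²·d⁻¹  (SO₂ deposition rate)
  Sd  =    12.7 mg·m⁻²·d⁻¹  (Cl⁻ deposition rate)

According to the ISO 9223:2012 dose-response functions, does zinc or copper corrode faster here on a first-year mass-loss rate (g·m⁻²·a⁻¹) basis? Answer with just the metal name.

copper

zinc: temperature factor f = -0.071·(5.9) = -0.4189
  Pd branch = 0.0129·Pd^0.44·e^(0.046·RH+f) = 1.413 μm/a
  Cl⁻ term: 0.0175·12.7^0.57·exp(0.008·93+0.085·15.9) = 0.6057
  sum: 1.413 + 0.6057 → r_corr = 2.018 μm/a
  mass loss = 2.018 μm/a × 7.14 g/cm³ = 14.41 g·m⁻²·a⁻¹
copper: T>10 °C ⇒ hinge -0.080·(15.9−10) = -0.4720
  SO₂ term: 0.0053·6.7^0.26·exp(0.059·93-0.4720) = 1.309
  Cl⁻ term: 0.01025·12.7^0.27·exp(0.036·93+0.049·15.9) = 1.262
  sum: 1.309 + 1.262 → r_corr = 2.572 μm/a
  mass loss = 2.572 μm/a × 8.96 g/cm³ = 23.04 g·m⁻²·a⁻¹
Ordering by g·m⁻²·a⁻¹: copper (23) > zinc (14.4)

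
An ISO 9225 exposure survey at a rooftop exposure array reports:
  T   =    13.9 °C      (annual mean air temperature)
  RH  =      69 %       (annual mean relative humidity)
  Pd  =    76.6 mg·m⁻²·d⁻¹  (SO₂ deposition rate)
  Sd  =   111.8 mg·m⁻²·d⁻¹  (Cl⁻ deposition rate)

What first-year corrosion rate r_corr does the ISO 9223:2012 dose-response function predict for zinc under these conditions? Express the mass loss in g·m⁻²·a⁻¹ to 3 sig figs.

r_corr = 21.7 g·m⁻²·a⁻¹

zinc: temperature factor f = -0.071·(3.9) = -0.2769
  Pd branch = 0.0129·Pd^0.44·e^(0.046·RH+f) = 1.577 μm/a
  Sd branch = 0.0175·Sd^0.57·e^(0.008·RH+0.085·T) = 1.457 μm/a
  sum: 1.577 + 1.457 → r_corr = 3.034 μm/a
Convert to mass loss: 3.034 μm/a × 7.14 g/cm³ = 21.66 g·m⁻²·a⁻¹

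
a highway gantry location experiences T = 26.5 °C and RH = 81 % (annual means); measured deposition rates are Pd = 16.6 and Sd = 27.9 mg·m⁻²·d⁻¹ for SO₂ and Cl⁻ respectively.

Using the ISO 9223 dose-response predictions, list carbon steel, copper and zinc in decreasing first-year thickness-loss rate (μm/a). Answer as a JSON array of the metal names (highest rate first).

["carbon steel", "zinc", "copper"]

carbon steel: temperature factor f = -0.054·(16.5) = -0.8910
  Pd branch = 1.77·Pd^0.52·e^(0.02·RH+f) = 15.81 μm/a
  Sd branch = 0.102·Sd^0.62·e^(0.033·RH+0.04·T) = 33.58 μm/a
  r_corr = 15.81 + 33.58 = 49.39 μm/a
copper: temperature factor f = -0.080·(16.5) = -1.3200
  SO₂ term: 0.0053·16.6^0.26·exp(0.059·81-1.3200) = 0.3497
  Cl⁻ term: 0.01025·27.9^0.27·exp(0.036·81+0.049·26.5) = 1.704
  sum: 0.3497 + 1.704 → r_corr = 2.053 μm/a
zinc: f(T) = -0.071·(T−10) [T>10 °C] = -1.1715
  Pd branch = 0.0129·Pd^0.44·e^(0.046·RH+f) = 0.5713 μm/a
  Sd branch = 0.0175·Sd^0.57·e^(0.008·RH+0.085·T) = 2.122 μm/a
  sum: 0.5713 + 2.122 → r_corr = 2.693 μm/a
Ordering by μm/a: carbon steel (49.4) > zinc (2.69) > copper (2.05)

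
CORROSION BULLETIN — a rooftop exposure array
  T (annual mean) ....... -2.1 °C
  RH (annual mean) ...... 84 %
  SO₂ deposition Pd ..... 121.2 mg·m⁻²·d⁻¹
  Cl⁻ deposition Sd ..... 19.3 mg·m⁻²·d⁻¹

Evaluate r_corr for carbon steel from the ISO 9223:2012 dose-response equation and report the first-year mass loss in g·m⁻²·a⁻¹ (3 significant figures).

r_corr = 221 g·m⁻²·a⁻¹

carbon steel: temperature factor f = +0.150·(-12.1) = -1.8150
  Pd branch = 1.77·Pd^0.52·e^(0.02·RH+f) = 18.74 μm/a
  Sd branch = 0.102·Sd^0.62·e^(0.033·RH+0.04·T) = 9.398 μm/a
  r_corr = 18.74 + 9.398 = 28.14 μm/a
Convert to mass loss: 28.14 μm/a × 7.85 g/cm³ = 220.9 g·m⁻²·a⁻¹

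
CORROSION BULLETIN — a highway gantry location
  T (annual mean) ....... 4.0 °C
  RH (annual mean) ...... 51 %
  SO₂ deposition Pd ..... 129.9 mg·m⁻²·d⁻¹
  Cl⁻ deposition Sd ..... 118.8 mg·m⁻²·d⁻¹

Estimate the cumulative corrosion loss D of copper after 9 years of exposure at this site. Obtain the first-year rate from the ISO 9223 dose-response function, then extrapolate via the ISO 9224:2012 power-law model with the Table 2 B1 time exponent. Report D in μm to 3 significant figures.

copper: T≤10 °C ⇒ hinge +0.126·(4.0−10) = -0.7560
  SO₂ term: 0.0053·129.9^0.26·exp(0.059·51-0.7560) = 0.1788
  Sd branch = 0.01025·Sd^0.27·e^(0.036·RH+0.049·T) = 0.2841 μm/a
  sum: 0.1788 + 0.2841 → r_corr = 0.4628 μm/a
Power-law: D(9) = r_corr · 9^0.667
  D(9) = 0.4628 × 9^0.667 = 0.4628 × 4.33 = 2.004 μm

D(9) = 2.00 μm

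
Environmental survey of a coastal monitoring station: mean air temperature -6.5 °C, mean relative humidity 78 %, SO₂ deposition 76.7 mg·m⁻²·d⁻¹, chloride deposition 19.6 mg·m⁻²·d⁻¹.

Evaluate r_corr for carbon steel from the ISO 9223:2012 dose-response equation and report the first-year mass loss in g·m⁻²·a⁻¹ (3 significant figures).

r_corr = 104 g·m⁻²·a⁻¹

carbon steel: T≤10 °C ⇒ hinge +0.150·(-6.5−10) = -2.4750
  Pd branch = 1.77·Pd^0.52·e^(0.02·RH+f) = 6.772 μm/a
  Sd branch = 0.102·Sd^0.62·e^(0.033·RH+0.04·T) = 6.528 μm/a
  r_corr = 6.772 + 6.528 = 13.3 μm/a
Convert to mass loss: 13.3 μm/a × 7.85 g/cm³ = 104.4 g·m⁻²·a⁻¹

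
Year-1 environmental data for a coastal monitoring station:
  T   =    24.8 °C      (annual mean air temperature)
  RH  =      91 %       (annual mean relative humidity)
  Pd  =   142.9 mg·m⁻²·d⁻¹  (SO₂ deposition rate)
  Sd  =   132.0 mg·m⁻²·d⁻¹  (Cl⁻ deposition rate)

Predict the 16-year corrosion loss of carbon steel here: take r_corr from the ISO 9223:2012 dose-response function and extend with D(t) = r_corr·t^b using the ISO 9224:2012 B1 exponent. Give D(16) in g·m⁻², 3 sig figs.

D(16) = 6.00e+03 g·m⁻²

carbon steel: temperature factor f = -0.054·(14.8) = -0.7992
  sulphur-dioxide contribution → 64.85 μm/a
  chloride contribution → 114.4 μm/a
  ⇒ r_corr(carbon steel) = 179.2 μm/a
ISO 9224: D(t) = r_corr · t^b with b = 0.523 (carbon steel, B1)
  D(16) = 179.2 × 16^0.523 = 179.2 × 4.263 = 764.1 μm
  Mass loss = 764.1 μm × 7.85 g/cm³ = 5999 g·m⁻²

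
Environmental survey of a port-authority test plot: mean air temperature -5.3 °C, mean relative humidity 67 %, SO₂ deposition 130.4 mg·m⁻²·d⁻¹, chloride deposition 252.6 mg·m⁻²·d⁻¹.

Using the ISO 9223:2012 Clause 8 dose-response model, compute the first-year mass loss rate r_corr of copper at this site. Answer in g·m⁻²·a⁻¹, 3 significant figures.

r_corr = 4.80 g·m⁻²·a⁻¹

copper: f(T) = +0.126·(T−10) [T≤10 °C] = -1.9278
  SO₂ term: 0.0053·130.4^0.26·exp(0.059·67-1.9278) = 0.1425
  Cl⁻ term: 0.01025·252.6^0.27·exp(0.036·67+0.049·-5.3) = 0.3927
  r_corr = 0.1425 + 0.3927 = 0.5352 μm/a
Convert to mass loss: 0.5352 μm/a × 8.96 g/cm³ = 4.796 g·m⁻²·a⁻¹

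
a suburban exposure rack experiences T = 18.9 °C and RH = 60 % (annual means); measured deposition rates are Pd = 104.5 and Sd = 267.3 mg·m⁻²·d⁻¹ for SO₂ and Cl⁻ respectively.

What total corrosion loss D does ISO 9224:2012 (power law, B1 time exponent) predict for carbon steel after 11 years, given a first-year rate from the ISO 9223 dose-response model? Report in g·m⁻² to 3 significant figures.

carbon steel: temperature factor f = -0.054·(8.9) = -0.4806
  SO₂ term: 1.77·104.5^0.52·exp(0.02·60-0.4806) = 40.77
  Cl⁻ term: 0.102·267.3^0.62·exp(0.033·60+0.04·18.9) = 50.3
  sum: 40.77 + 50.3 → r_corr = 91.07 μm/a
Power-law: D(11) = r_corr · 11^0.523
  D(11) = 91.07 × 11^0.523 = 91.07 × 3.505 = 319.2 μm
  Mass loss = 319.2 μm × 7.85 g/cm³ = 2506 g·m⁻²

D(11) = 2.51e+03 g·m⁻²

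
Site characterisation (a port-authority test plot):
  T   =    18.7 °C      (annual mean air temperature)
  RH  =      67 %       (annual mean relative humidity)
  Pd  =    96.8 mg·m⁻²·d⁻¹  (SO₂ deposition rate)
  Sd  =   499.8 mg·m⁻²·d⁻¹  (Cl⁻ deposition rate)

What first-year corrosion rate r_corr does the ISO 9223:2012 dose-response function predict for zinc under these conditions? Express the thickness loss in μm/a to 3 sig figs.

r_corr = 6.20 μm/a

zinc: temperature factor f = -0.071·(8.7) = -0.6177
  sulphur-dioxide contribution → 1.134 μm/a
  chloride contribution → 5.063 μm/a
  total first-year rate 6.197 μm/a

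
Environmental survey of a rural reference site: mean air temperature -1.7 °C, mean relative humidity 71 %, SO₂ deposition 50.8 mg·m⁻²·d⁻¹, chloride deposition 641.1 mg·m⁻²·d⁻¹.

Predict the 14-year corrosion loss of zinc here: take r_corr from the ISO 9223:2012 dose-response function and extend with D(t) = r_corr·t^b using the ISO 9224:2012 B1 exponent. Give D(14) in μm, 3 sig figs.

D(14) = 19.5 μm

zinc: temperature factor f = +0.038·(-11.7) = -0.4446
  SO₂ term: 0.0129·50.8^0.44·exp(0.046·71-0.4446) = 1.22
  Cl⁻ term: 0.0175·641.1^0.57·exp(0.008·71+0.085·-1.7) = 1.064
  sum: 1.22 + 1.064 → r_corr = 2.284 μm/a
ISO 9224: D(t) = r_corr · t^b with b = 0.813 (zinc, B1)
  D(14) = 2.284 × 14^0.813 = 2.284 × 8.547 = 19.52 μm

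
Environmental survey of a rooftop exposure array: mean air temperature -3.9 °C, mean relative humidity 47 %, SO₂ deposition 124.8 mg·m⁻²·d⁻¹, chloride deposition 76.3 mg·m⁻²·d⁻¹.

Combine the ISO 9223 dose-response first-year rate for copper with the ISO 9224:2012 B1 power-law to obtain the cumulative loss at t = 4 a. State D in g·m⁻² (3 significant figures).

D(4) = 4.51 g·m⁻²

copper: T≤10 °C ⇒ hinge +0.126·(-3.9−10) = -1.7514
  sulphur-dioxide contribution → 0.05164 μm/a
  chloride contribution → 0.1482 μm/a
  ⇒ r_corr(copper) = 0.1998 μm/a
Power-law: D(4) = r_corr · 4^0.667
  D(4) = 0.1998 × 4^0.667 = 0.1998 × 2.521 = 0.5038 μm
  Mass loss = 0.5038 μm × 8.96 g/cm³ = 4.514 g·m⁻²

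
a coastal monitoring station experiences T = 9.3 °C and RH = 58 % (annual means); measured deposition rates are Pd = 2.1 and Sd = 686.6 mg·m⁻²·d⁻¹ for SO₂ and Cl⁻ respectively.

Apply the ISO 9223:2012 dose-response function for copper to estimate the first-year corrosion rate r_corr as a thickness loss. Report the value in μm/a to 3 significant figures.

copper: temperature factor f = +0.126·(-0.7) = -0.0882
  sulphur-dioxide contribution → 0.1803 μm/a
  chloride contribution → 0.7609 μm/a
  total first-year rate 0.9412 μm/a

r_corr = 0.941 μm/a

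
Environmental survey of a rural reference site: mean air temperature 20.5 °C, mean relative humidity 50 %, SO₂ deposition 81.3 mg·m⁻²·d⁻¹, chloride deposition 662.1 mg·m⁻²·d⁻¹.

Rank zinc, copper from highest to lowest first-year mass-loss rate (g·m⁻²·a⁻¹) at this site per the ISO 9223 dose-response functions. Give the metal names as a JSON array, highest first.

["zinc", "copper"]

zinc: T>10 °C ⇒ hinge -0.071·(20.5−10) = -0.7455
  SO₂ term: 0.0129·81.3^0.44·exp(0.046·50-0.7455) = 0.4228
  Cl⁻ term: 0.0175·662.1^0.57·exp(0.008·50+0.085·20.5) = 6.046
  sum: 0.4228 + 6.046 → r_corr = 6.468 μm/a
  mass loss = 6.468 μm/a × 7.14 g/cm³ = 46.18 g·m⁻²·a⁻¹
copper: T>10 °C ⇒ hinge -0.080·(20.5−10) = -0.8400
  SO₂ term: 0.0053·81.3^0.26·exp(0.059·50-0.8400) = 0.1372
  Cl⁻ term: 0.01025·662.1^0.27·exp(0.036·50+0.049·20.5) = 0.978
  r_corr = 0.1372 + 0.978 = 1.115 μm/a
  mass loss = 1.115 μm/a × 8.96 g/cm³ = 9.992 g·m⁻²·a⁻¹
Ordering by g·m⁻²·a⁻¹: zinc (46.2) > copper (9.99)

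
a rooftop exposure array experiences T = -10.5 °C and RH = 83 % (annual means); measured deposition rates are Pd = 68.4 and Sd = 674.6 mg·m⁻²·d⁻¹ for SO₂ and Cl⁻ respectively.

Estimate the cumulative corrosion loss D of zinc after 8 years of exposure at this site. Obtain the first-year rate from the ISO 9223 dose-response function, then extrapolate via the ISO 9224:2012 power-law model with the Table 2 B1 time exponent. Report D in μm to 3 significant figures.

zinc: f(T) = +0.038·(T−10) [T≤10 °C] = -0.7790
  Pd branch = 0.0129·Pd^0.44·e^(0.046·RH+f) = 1.729 μm/a
  Sd branch = 0.0175·Sd^0.57·e^(0.008·RH+0.085·T) = 0.5706 μm/a
  r_corr = 1.729 + 0.5706 = 2.3 μm/a
Power-law: D(8) = r_corr · 8^0.813
  D(8) = 2.3 × 8^0.813 = 2.3 × 5.423 = 12.47 μm

D(8) = 12.5 μm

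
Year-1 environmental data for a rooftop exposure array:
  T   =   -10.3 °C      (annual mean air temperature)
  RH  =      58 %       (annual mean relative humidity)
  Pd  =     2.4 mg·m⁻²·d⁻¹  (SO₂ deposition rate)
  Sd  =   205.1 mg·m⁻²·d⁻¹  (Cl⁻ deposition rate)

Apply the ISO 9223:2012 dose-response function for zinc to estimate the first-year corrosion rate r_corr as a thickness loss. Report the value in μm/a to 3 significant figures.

r_corr = 0.367 μm/a

zinc: f(T) = +0.038·(T−10) [T≤10 °C] = -0.7714
  Pd branch = 0.0129·Pd^0.44·e^(0.046·RH+f) = 0.1263 μm/a
  Cl⁻ term: 0.0175·205.1^0.57·exp(0.008·58+0.085·-10.3) = 0.2411
  sum: 0.1263 + 0.2411 → r_corr = 0.3674 μm/a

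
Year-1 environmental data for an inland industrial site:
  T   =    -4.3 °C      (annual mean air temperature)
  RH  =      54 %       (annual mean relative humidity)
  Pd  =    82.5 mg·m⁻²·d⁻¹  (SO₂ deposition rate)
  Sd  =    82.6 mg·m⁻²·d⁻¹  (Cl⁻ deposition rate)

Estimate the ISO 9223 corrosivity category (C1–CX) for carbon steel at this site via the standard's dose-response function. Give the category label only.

carbon steel: f(T) = +0.150·(T−10) [T≤10 °C] = -2.1450
  sulphur-dioxide contribution → 6.053 μm/a
  chloride contribution → 7.877 μm/a
  ⇒ r_corr(carbon steel) = 13.93 μm/a
ISO 9223 Table 2 (carbon steel): 1.3 < 13.9 ≤ 25 μm/a ⇒ C2

C2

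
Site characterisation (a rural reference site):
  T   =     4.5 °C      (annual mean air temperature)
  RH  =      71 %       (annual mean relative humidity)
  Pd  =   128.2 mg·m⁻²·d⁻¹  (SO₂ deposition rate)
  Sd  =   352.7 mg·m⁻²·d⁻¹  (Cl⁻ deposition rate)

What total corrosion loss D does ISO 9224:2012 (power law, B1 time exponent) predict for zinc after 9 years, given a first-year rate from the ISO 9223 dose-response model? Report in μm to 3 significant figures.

zinc: T≤10 °C ⇒ hinge +0.038·(4.5−10) = -0.2090
  sulphur-dioxide contribution → 2.321 μm/a
  chloride contribution → 1.282 μm/a
  total first-year rate 3.603 μm/a
ISO 9224: D(t) = r_corr · t^b with b = 0.813 (zinc, B1)
  D(9) = 3.603 × 9^0.813 = 3.603 × 5.968 = 21.5 μm

D(9) = 21.5 μm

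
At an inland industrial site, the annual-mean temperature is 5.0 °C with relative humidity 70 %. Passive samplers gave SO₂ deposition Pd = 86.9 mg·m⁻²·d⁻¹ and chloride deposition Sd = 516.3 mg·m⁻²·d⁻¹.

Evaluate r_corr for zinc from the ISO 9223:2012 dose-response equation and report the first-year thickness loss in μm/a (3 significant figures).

r_corr = 3.55 μm/a

zinc: f(T) = +0.038·(T−10) [T≤10 °C] = -0.1900
  sulphur-dioxide contribution → 1.904 μm/a
  chloride contribution → 1.649 μm/a
  ⇒ r_corr(zinc) = 3.553 μm/a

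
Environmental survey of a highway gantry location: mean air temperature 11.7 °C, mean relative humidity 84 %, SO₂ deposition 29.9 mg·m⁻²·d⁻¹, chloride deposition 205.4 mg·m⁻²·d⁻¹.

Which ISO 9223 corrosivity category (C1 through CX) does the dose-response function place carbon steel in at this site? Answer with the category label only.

C5

carbon steel: temperature factor f = -0.054·(1.7) = -0.0918
  SO₂ term: 1.77·29.9^0.52·exp(0.02·84-0.0918) = 50.71
  Cl⁻ term: 0.102·205.4^0.62·exp(0.033·84+0.04·11.7) = 70.72
  sum: 50.71 + 70.72 → r_corr = 121.4 μm/a
ISO 9223 Table 2 (carbon steel): 80 < 121 ≤ 200 μm/a ⇒ C5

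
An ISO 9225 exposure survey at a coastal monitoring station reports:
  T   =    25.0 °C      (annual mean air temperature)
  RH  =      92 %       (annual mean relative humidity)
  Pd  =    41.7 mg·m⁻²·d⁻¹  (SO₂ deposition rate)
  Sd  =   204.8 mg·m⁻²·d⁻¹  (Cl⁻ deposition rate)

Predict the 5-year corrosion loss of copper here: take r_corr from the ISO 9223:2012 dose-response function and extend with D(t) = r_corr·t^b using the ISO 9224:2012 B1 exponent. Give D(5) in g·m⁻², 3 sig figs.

copper: T>10 °C ⇒ hinge -0.080·(25.0−10) = -1.2000
  sulphur-dioxide contribution → 0.9588 μm/a
  chloride contribution → 4.029 μm/a
  total first-year rate 4.988 μm/a
Power-law: D(5) = r_corr · 5^0.667
  D(5) = 4.988 × 5^0.667 = 4.988 × 2.926 = 14.59 μm
  Mass loss = 14.59 μm × 8.96 g/cm³ = 130.7 g·m⁻²

D(5) = 131 g·m⁻²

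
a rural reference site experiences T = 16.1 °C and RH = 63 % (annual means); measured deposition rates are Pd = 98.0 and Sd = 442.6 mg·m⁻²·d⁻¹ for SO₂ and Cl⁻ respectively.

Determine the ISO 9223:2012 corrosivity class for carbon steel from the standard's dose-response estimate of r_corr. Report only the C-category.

C5

carbon steel: temperature factor f = -0.054·(6.1) = -0.3294
  Pd branch = 1.77·Pd^0.52·e^(0.02·RH+f) = 48.7 μm/a
  Cl⁻ term: 0.102·442.6^0.62·exp(0.033·63+0.04·16.1) = 67.88
  r_corr = 48.7 + 67.88 = 116.6 μm/a
Category bounds: 80…200 μm/a bracket r_corr ⇒ C5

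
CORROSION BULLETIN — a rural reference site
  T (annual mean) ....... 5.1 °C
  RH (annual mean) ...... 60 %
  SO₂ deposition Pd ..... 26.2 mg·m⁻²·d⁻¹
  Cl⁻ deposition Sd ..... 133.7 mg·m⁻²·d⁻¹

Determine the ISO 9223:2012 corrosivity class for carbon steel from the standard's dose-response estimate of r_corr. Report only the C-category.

carbon steel: temperature factor f = +0.150·(-4.9) = -0.7350
  SO₂ term: 1.77·26.2^0.52·exp(0.02·60-0.7350) = 15.4
  Cl⁻ term: 0.102·133.7^0.62·exp(0.033·60+0.04·5.1) = 18.85
  r_corr = 15.4 + 18.85 = 34.25 μm/a
ISO 9223 Table 2 (carbon steel): 25 < 34.2 ≤ 50 μm/a ⇒ C3

C3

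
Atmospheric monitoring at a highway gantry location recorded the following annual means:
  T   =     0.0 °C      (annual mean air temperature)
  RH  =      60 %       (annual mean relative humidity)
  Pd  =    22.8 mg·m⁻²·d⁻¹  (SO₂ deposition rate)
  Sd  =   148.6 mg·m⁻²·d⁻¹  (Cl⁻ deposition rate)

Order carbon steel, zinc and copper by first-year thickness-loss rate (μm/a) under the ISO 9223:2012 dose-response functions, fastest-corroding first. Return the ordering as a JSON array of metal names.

carbon steel: T≤10 °C ⇒ hinge +0.150·(0.0−10) = -1.5000
  SO₂ term: 1.77·22.8^0.52·exp(0.02·60-1.5000) = 6.665
  Sd branch = 0.102·Sd^0.62·e^(0.033·RH+0.04·T) = 16.41 μm/a
  sum: 6.665 + 16.41 → r_corr = 23.08 μm/a
zinc: T≤10 °C ⇒ hinge +0.038·(0.0−10) = -0.3800
  SO₂ term: 0.0129·22.8^0.44·exp(0.046·60-0.3800) = 0.5517
  Sd branch = 0.0175·Sd^0.57·e^(0.008·RH+0.085·T) = 0.4893 μm/a
  sum: 0.5517 + 0.4893 → r_corr = 1.041 μm/a
copper: f(T) = +0.126·(T−10) [T≤10 °C] = -1.2600
  Pd branch = 0.0053·Pd^0.26·e^(0.059·RH+f) = 0.1168 μm/a
  Sd branch = 0.01025·Sd^0.27·e^(0.036·RH+0.049·T) = 0.343 μm/a
  r_corr = 0.1168 + 0.343 = 0.4598 μm/a
Ordering by μm/a: carbon steel (23.1) > zinc (1.04) > copper (0.46)

["carbon steel", "zinc", "copper"]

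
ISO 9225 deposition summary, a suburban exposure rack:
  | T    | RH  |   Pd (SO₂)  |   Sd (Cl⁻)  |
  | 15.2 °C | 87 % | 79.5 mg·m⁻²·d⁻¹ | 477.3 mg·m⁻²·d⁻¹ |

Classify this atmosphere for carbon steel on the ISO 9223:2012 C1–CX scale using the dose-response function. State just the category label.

carbon steel: T>10 °C ⇒ hinge -0.054·(15.2−10) = -0.2808
  sulphur-dioxide contribution → 74.11 μm/a
  chloride contribution → 151.5 μm/a
  ⇒ r_corr(carbon steel) = 225.6 μm/a
226 μm/a falls in (200, 700] for carbon steel → category CX

CX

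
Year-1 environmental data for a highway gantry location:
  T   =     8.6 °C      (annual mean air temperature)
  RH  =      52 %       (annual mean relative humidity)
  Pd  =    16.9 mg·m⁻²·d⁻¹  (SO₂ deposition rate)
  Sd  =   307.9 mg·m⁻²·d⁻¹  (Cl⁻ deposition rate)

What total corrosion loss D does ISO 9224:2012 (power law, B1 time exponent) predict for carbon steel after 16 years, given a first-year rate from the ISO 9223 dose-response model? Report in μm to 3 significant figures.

carbon steel: T≤10 °C ⇒ hinge +0.150·(8.6−10) = -0.2100
  SO₂ term: 1.77·16.9^0.52·exp(0.02·52-0.2100) = 17.66
  Sd branch = 0.102·Sd^0.62·e^(0.033·RH+0.04·T) = 27.93 μm/a
  r_corr = 17.66 + 27.93 = 45.59 μm/a
Power-law: D(16) = r_corr · 16^0.523
  D(16) = 45.59 × 16^0.523 = 45.59 × 4.263 = 194.4 μm

D(16) = 194 μm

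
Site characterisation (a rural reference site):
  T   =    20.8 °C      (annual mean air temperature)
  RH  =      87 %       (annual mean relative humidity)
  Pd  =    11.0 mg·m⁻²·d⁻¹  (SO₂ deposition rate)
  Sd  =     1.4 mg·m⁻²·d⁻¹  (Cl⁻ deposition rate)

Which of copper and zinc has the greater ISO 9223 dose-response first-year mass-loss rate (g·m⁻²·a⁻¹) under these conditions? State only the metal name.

copper: f(T) = -0.080·(T−10) [T>10 °C] = -0.8640
  sulphur-dioxide contribution → 0.7064 μm/a
  chloride contribution → 0.7129 μm/a
  ⇒ r_corr(copper) = 1.419 μm/a
  mass loss = 1.419 μm/a × 8.96 g/cm³ = 12.72 g·m⁻²·a⁻¹
zinc: f(T) = -0.071·(T−10) [T>10 °C] = -0.7668
  sulphur-dioxide contribution → 0.9415 μm/a
  chloride contribution → 0.2491 μm/a
  ⇒ r_corr(zinc) = 1.191 μm/a
  mass loss = 1.191 μm/a × 7.14 g/cm³ = 8.501 g·m⁻²·a⁻¹
Ordering by g·m⁻²·a⁻¹: copper (12.7) > zinc (8.5)

copper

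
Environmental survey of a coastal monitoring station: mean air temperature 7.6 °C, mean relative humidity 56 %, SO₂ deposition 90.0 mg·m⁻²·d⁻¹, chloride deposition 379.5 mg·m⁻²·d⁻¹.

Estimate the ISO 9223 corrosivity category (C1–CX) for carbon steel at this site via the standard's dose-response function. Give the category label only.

carbon steel: temperature factor f = +0.150·(-2.4) = -0.3600
  sulphur-dioxide contribution → 39.29 μm/a
  chloride contribution → 34.86 μm/a
  total first-year rate 74.15 μm/a
Category bounds: 50…80 μm/a bracket r_corr ⇒ C4

C4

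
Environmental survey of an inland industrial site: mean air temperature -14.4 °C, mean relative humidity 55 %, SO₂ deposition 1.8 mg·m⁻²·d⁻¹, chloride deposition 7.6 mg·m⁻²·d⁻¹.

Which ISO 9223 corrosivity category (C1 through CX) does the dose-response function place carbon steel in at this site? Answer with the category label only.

C2

carbon steel: T≤10 °C ⇒ hinge +0.150·(-14.4−10) = -3.6600
  sulphur-dioxide contribution → 0.1857 μm/a
  chloride contribution → 1.238 μm/a
  ⇒ r_corr(carbon steel) = 1.424 μm/a
Category bounds: 1.3…25 μm/a bracket r_corr ⇒ C2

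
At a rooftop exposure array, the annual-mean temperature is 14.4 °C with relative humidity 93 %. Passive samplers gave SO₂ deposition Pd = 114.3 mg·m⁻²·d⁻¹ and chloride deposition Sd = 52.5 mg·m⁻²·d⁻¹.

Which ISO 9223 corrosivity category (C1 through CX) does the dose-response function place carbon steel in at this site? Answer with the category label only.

carbon steel: temperature factor f = -0.054·(4.4) = -0.2376
  sulphur-dioxide contribution → 105.4 μm/a
  chloride contribution → 45.51 μm/a
  ⇒ r_corr(carbon steel) = 150.9 μm/a
151 μm/a falls in (80, 200] for carbon steel → category C5

C5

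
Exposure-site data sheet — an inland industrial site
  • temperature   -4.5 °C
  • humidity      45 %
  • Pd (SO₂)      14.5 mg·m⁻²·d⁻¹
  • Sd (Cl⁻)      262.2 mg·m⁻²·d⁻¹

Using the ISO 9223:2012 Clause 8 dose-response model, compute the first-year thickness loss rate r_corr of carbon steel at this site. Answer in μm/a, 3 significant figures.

carbon steel: f(T) = +0.150·(T−10) [T≤10 °C] = -2.1750
  sulphur-dioxide contribution → 1.987 μm/a
  chloride contribution → 11.88 μm/a
  total first-year rate 13.87 μm/a

r_corr = 13.9 μm/a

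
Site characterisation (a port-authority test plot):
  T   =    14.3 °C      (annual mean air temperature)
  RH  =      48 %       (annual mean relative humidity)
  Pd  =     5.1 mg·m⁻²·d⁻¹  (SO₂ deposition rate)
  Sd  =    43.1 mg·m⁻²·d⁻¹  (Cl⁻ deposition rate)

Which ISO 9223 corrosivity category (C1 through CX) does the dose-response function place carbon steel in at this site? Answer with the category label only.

C2

carbon steel: T>10 °C ⇒ hinge -0.054·(14.3−10) = -0.2322
  Pd branch = 1.77·Pd^0.52·e^(0.02·RH+f) = 8.55 μm/a
  Sd branch = 0.102·Sd^0.62·e^(0.033·RH+0.04·T) = 9.085 μm/a
  r_corr = 8.55 + 9.085 = 17.64 μm/a
ISO 9223 Table 2 (carbon steel): 1.3 < 17.6 ≤ 25 μm/a ⇒ C2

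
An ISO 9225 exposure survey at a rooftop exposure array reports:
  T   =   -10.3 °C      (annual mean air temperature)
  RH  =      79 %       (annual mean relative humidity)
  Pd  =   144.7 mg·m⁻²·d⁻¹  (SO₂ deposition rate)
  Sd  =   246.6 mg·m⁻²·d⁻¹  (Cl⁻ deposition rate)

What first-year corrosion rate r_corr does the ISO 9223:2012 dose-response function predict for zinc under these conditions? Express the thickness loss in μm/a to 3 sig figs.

zinc: temperature factor f = +0.038·(-20.3) = -0.7714
  SO₂ term: 0.0129·144.7^0.44·exp(0.046·79-0.7714) = 2.016
  Cl⁻ term: 0.0175·246.6^0.57·exp(0.008·79+0.085·-10.3) = 0.3168
  r_corr = 2.016 + 0.3168 = 2.332 μm/a

r_corr = 2.33 μm/a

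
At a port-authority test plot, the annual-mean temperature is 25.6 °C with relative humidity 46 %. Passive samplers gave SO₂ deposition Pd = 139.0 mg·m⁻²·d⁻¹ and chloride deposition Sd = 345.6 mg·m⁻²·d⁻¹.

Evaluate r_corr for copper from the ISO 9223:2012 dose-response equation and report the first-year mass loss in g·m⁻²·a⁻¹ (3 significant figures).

copper: temperature factor f = -0.080·(15.6) = -1.2480
  sulphur-dioxide contribution → 0.08282 μm/a
  chloride contribution → 0.9122 μm/a
  ⇒ r_corr(copper) = 0.9951 μm/a
Convert to mass loss: 0.9951 μm/a × 8.96 g/cm³ = 8.916 g·m⁻²·a⁻¹

r_corr = 8.92 g·m⁻²·a⁻¹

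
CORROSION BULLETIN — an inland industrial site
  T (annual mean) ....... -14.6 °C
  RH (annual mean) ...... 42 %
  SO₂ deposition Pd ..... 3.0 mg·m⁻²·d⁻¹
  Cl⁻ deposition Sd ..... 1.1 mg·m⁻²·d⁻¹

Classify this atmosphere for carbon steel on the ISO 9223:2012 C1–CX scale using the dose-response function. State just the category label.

carbon steel: T≤10 °C ⇒ hinge +0.150·(-14.6−10) = -3.6900
  sulphur-dioxide contribution → 0.1813 μm/a
  chloride contribution → 0.2413 μm/a
  ⇒ r_corr(carbon steel) = 0.4226 μm/a
Category bounds: 0…1.3 μm/a bracket r_corr ⇒ C1

C1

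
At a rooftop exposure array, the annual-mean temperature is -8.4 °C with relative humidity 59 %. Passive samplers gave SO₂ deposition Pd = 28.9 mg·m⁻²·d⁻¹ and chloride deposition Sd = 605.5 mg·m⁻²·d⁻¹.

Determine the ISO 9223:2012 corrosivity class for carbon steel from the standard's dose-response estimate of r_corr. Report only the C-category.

carbon steel: T≤10 °C ⇒ hinge +0.150·(-8.4−10) = -2.7600
  SO₂ term: 1.77·28.9^0.52·exp(0.02·59-2.7600) = 2.096
  Sd branch = 0.102·Sd^0.62·e^(0.033·RH+0.04·T) = 27.11 μm/a
  r_corr = 2.096 + 27.11 = 29.21 μm/a
ISO 9223 Table 2 (carbon steel): 25 < 29.2 ≤ 50 μm/a ⇒ C3

C3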